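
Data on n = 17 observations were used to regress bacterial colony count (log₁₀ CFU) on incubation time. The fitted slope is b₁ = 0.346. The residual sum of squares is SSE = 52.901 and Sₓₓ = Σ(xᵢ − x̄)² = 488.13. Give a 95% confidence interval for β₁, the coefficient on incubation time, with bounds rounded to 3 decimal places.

MSE = SSE/(n − 2) = 52.901/15 = 3.52673.
SE(b₁) = √(MSE/Sₓₓ) = √(3.52673/488.13) = 0.0849999.
df = n − 2 = 15.
t* = t_{0.025, 15} = 2.13145.
Margin = t* × SE = 2.13145 × 0.0849999 = 0.18117.
CI: 0.346 ± 0.18117 → (0.165, 0.527).
With 95% confidence, each one-unit increase in incubation time is associated with a change of between 0.165 and 0.527 log₁₀ CFU in bacterial colony count.

(0.165, 0.527)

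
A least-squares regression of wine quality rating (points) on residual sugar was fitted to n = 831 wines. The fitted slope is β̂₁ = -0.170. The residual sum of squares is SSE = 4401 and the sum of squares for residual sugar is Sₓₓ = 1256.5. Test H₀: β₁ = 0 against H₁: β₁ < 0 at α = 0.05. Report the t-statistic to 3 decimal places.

t = -2.615

MSE = SSE/(n − 2) = 4401/829 = 5.30881.
SE(β̂₁) = √(MSE/Sₓₓ) = √(5.30881/1256.5) = 0.0650006.
t = -0.170 / 0.0650006 = -2.615.
df = n − 2 = 829.
One-sided p ≈ 0.0045, which is < 0.05, so reject H₀.
There is evidence that the true slope on residual sugar is negative.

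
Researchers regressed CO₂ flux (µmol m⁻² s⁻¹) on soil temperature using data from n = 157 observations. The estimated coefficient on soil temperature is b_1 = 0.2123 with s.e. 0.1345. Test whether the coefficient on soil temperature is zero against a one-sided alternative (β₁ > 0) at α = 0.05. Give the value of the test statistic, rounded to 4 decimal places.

H₀: β₁ = 0 vs H₁: β₁ > 0.
t = (b_1 − β₁⁰)/SE = 0.2123 / 0.1345 = 1.5784.
df = n − 2 = 157 − 2 = 155.
One-sided p ≈ 0.0583, which is ≥ 0.05, so fail to reject H₀.
The data do not give significant evidence that the true slope on soil temperature is positive.

t = 1.5784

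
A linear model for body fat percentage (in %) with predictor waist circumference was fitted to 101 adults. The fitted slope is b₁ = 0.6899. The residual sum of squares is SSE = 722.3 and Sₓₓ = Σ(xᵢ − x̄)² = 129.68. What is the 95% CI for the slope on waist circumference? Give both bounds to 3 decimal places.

(0.219, 1.161)

MSE = SSE/(n − 2) = 722.3/99 = 7.29596.
SE(b₁) = √(MSE/Sₓₓ) = √(7.29596/129.68) = 0.237195.
df = n − 2 = 99.
t* = t_{0.025, 99} = 1.984217.
Margin = t* × SE = 1.984217 × 0.237195 = 0.47065.
CI: 0.6899 ± 0.47065 → (0.219, 1.161).
With 95% confidence, each one-unit increase in waist circumference is associated with a change of between 0.219 and 1.161 % in body fat percentage.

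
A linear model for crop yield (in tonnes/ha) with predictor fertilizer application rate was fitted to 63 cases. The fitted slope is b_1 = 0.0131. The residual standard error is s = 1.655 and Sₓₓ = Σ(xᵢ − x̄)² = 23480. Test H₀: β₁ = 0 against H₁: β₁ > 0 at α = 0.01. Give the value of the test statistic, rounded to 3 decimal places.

t = 1.213

SE(b_1) = s/√Sₓₓ = 1.655/√23480 = 0.0108006.
t = 0.0131 / 0.0108006 = 1.213.
df = n − 2 = 61.
One-sided p ≈ 0.1149, which is ≥ 0.01, so fail to reject H₀.
The data do not give significant evidence that the true slope on fertilizer application rate is positive.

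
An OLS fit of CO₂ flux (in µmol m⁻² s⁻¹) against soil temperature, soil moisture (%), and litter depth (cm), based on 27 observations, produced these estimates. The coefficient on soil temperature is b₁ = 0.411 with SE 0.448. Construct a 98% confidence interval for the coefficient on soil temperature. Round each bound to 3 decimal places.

df = n − k − 1 = 27 − 3 − 1 = 23.
t* = t_{0.01, 23} = 2.499867.
Margin = t* × SE = 2.499867 × 0.448 = 1.11994.
CI: 0.411 ± 1.11994 → (-0.709, 1.531).
With 98% confidence, each one-unit increase in soil temperature is associated with a change of between -0.709 and 1.531 µmol m⁻² s⁻¹ in CO₂ flux, holding the other predictors fixed.

(-0.709, 1.531)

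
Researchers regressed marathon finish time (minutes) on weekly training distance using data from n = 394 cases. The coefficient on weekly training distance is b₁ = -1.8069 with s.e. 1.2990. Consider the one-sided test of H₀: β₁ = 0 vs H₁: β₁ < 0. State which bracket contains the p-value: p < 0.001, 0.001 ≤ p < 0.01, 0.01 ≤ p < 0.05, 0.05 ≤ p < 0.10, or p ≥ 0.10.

0.05 ≤ p < 0.10

t = -1.8069 / 1.2990 = -1.391.
df = n − 2 = 394 − 2 = 392.
One-sided p = P(T_{392} < t) ≈ 0.0825.
So 0.05 ≤ p < 0.10.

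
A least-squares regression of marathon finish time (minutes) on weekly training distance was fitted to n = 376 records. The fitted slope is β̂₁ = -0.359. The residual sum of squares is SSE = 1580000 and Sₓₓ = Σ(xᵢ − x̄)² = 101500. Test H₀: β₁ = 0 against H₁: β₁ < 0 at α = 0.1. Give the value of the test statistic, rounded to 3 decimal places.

t = -1.760

MSE = SSE/(n − 2) = 1580000/374 = 4224.6.
SE(β̂₁) = √(MSE/Sₓₓ) = √(4224.6/101500) = 0.204014.
t = -0.359 / 0.204014 = -1.760.
df = n − 2 = 374.
One-sided p ≈ 0.0396, which is < 0.1, so reject H₀.
There is evidence that the true slope on weekly training distance is negative.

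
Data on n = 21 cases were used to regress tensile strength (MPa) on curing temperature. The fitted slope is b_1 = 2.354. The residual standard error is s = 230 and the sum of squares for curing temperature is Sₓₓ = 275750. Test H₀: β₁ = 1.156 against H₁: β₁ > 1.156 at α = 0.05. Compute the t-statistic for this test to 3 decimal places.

t = 2.735

SE(b_1) = s/√Sₓₓ = 230/√275750 = 0.437996.
t = (2.354 − 1.156) / 0.437996 = 2.735.
df = n − 2 = 19.
One-sided p ≈ 0.0066, which is < 0.05, so reject H₀.
There is evidence that the true slope on curing temperature exceeds 1.156 MPa per unit.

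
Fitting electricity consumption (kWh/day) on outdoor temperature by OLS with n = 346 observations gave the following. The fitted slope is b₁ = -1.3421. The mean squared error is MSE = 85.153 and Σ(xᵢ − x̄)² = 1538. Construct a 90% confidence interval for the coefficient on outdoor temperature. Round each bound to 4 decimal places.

(-1.7302, -0.9540)

SE(b₁) = √(MSE/Sₓₓ) = √(85.153/1538) = 0.2353.
df = n − 2 = 344.
t* = t_{0.05, 344} = 1.649295.
Margin = t* × SE = 1.649295 × 0.2353 = 0.388079.
CI: -1.3421 ± 0.388079 → (-1.7302, -0.9540).
With 90% confidence, each one-unit increase in outdoor temperature is associated with a change of between -1.7302 and -0.9540 kWh/day in electricity consumption.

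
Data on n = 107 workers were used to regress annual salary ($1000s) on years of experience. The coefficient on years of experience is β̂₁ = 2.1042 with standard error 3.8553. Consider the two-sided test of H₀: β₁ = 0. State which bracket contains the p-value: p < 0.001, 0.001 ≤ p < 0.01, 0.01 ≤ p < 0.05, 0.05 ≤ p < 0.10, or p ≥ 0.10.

p ≥ 0.10

t = 2.1042 / 3.8553 = 0.546.
df = n − 2 = 107 − 2 = 105.
Two-sided p = 2·P(T_{105} > |t|) ≈ 0.5864.
So p ≥ 0.10.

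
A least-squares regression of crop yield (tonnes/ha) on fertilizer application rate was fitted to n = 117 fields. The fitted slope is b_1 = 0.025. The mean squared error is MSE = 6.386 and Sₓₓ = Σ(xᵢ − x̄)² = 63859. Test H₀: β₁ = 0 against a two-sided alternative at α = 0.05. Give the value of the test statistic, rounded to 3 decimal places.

SE(b_1) = √(MSE/Sₓₓ) = √(6.386/63859) = 0.0100001.
t = 0.025 / 0.0100001 = 2.500.
df = n − 2 = 115.
Two-sided p ≈ 0.0138, which is < 0.05, so reject H₀.
There is evidence that fertilizer application rate is associated with crop yield.

t = 2.500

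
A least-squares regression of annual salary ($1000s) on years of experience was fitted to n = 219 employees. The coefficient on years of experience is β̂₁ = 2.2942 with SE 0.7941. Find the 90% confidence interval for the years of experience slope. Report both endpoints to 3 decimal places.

df = n − 2 = 219 − 2 = 217.
t* = t_{0.05, 217} = 1.651906.
Margin = t* × SE = 1.651906 × 0.7941 = 1.31178.
CI: 2.2942 ± 1.31178 → (0.982, 3.606).
With 90% confidence, each one-unit increase in years of experience is associated with a change of between 0.982 and 3.606 $1000s in annual salary.

(0.982, 3.606)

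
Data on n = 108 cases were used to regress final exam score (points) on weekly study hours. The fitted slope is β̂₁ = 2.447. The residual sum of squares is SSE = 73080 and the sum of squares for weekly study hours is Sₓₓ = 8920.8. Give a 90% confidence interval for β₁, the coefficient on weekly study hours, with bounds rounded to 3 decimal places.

MSE = SSE/(n − 2) = 73080/106 = 689.434.
SE(β̂₁) = √(MSE/Sₓₓ) = √(689.434/8920.8) = 0.278.
df = n − 2 = 106.
t* = t_{0.05, 106} = 1.659356.
Margin = t* × SE = 1.659356 × 0.278 = 0.46130.
CI: 2.447 ± 0.46130 → (1.986, 2.908).
With 90% confidence, each one-unit increase in weekly study hours is associated with a change of between 1.986 and 2.908 points in final exam score.

(1.986, 2.908)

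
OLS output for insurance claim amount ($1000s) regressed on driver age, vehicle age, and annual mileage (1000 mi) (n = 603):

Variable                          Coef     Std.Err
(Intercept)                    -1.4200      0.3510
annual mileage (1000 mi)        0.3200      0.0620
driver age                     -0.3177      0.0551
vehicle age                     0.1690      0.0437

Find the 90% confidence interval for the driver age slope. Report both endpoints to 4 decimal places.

Read off: b = -0.3177, SE = 0.0551 for driver age.
df = n − k − 1 = 603 − 3 − 1 = 599.
t* = t_{0.05, 599} = 1.647401.
Margin = t* × SE = 1.647401 × 0.0551 = 0.090772.
CI: -0.3177 ± 0.090772 → (-0.4085, -0.2269).

(-0.4085, -0.2269)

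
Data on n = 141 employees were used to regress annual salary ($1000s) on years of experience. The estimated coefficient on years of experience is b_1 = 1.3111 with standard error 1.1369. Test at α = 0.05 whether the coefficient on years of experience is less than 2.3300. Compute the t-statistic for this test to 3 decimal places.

H₀: β₁ = 2.3300 vs H₁: β₁ < 2.3300.
t = (b_1 − β₁⁰)/SE = (1.3111 − 2.3300) / 1.1369 = -0.896.
df = n − 2 = 141 − 2 = 139.
One-sided p ≈ 0.1858, which is ≥ 0.05, so fail to reject H₀.
The data do not give significant evidence that the true slope on years of experience is below 2.3300 $1000s per unit.

t = -0.896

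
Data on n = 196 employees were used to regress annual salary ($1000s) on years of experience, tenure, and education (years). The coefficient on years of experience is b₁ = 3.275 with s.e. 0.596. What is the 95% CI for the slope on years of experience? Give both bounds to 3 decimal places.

(2.099, 4.451)

df = n − k − 1 = 196 − 3 − 1 = 192.
t* = t_{0.025, 192} = 1.972396.
Margin = t* × SE = 1.972396 × 0.596 = 1.17555.
CI: 3.275 ± 1.17555 → (2.099, 4.451).
With 95% confidence, each one-unit increase in years of experience is associated with a change of between 2.099 and 4.451 $1000s in annual salary, holding the other predictors fixed.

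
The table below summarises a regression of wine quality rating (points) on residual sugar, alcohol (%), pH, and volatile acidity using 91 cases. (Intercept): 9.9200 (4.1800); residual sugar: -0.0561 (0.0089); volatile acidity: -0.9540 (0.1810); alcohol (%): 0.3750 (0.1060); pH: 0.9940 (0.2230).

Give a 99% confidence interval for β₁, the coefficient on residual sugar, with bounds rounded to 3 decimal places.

(-0.080, -0.033)

Read off: b = -0.0561, SE = 0.0089 for residual sugar.
df = n − k − 1 = 91 − 4 − 1 = 86.
t* = t_{0.005, 86} = 2.634212.
Margin = t* × SE = 2.634212 × 0.0089 = 0.02344.
CI: -0.0561 ± 0.02344 → (-0.080, -0.033).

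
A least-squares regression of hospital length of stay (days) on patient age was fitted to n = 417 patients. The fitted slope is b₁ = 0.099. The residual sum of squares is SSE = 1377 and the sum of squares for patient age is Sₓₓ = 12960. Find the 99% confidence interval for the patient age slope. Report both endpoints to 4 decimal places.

(0.0576, 0.1404)

MSE = SSE/(n − 2) = 1377/415 = 3.31807.
SE(b₁) = √(MSE/Sₓₓ) = √(3.31807/12960) = 0.0160008.
df = n − 2 = 415.
t* = t_{0.005, 415} = 2.587728.
Margin = t* × SE = 2.587728 × 0.0160008 = 0.041406.
CI: 0.099 ± 0.041406 → (0.0576, 0.1404).
With 99% confidence, each one-unit increase in patient age is associated with a change of between 0.0576 and 0.1404 days in hospital length of stay.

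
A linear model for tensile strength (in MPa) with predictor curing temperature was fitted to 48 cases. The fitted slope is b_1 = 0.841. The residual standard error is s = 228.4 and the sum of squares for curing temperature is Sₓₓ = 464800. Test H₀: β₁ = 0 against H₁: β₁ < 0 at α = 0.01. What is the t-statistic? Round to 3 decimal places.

t = 2.510

SE(b_1) = s/√Sₓₓ = 228.4/√464800 = 0.335014.
t = 0.841 / 0.335014 = 2.510.
df = n − 2 = 46.
One-sided p ≈ 0.9922, which is ≥ 0.01, so fail to reject H₀.
The data do not give significant evidence that the true slope on curing temperature is negative.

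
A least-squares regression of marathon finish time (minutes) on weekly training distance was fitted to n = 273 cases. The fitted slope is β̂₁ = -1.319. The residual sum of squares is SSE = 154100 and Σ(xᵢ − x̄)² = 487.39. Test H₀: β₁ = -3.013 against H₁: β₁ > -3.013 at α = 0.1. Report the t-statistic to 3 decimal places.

MSE = SSE/(n − 2) = 154100/271 = 568.635.
SE(β̂₁) = √(MSE/Sₓₓ) = √(568.635/487.39) = 1.08014.
t = (-1.319 − (-3.013)) / 1.08014 = 1.568.
df = n − 2 = 271.
One-sided p ≈ 0.0590, which is < 0.1, so reject H₀.
There is evidence that the true slope on weekly training distance exceeds -3.013 minutes per unit.

t = 1.568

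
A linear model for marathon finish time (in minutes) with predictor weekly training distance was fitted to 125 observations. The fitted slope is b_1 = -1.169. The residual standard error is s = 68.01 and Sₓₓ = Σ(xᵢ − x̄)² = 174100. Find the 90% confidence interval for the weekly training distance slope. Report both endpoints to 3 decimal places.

SE(b_1) = s/√Sₓₓ = 68.01/√174100 = 0.162995.
df = n − 2 = 123.
t* = t_{0.05, 123} = 1.657336.
Margin = t* × SE = 1.657336 × 0.162995 = 0.27014.
CI: -1.169 ± 0.27014 → (-1.439, -0.899).
With 90% confidence, each one-unit increase in weekly training distance is associated with a change of between -1.439 and -0.899 minutes in marathon finish time.

(-1.439, -0.899)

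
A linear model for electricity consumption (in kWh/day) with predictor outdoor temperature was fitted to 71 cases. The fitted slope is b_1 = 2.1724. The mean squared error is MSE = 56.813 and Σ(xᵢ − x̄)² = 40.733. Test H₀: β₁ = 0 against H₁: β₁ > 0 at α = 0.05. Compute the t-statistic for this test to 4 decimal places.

SE(b_1) = √(MSE/Sₓₓ) = √(56.813/40.733) = 1.181.
t = 2.1724 / 1.181 = 1.8395.
df = n − 2 = 69.
One-sided p ≈ 0.0351, which is < 0.05, so reject H₀.
There is evidence that the true slope on outdoor temperature is positive.

t = 1.8395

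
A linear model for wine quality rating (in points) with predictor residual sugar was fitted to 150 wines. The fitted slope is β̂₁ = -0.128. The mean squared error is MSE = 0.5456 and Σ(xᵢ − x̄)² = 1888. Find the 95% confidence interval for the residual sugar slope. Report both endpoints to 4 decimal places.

SE(β̂₁) = √(MSE/Sₓₓ) = √(0.5456/1888) = 0.0169995.
df = n − 2 = 148.
t* = t_{0.025, 148} = 1.976122.
Margin = t* × SE = 1.976122 × 0.0169995 = 0.033593.
CI: -0.128 ± 0.033593 → (-0.1616, -0.0944).
With 95% confidence, each one-unit increase in residual sugar is associated with a change of between -0.1616 and -0.0944 points in wine quality rating.

(-0.1616, -0.0944)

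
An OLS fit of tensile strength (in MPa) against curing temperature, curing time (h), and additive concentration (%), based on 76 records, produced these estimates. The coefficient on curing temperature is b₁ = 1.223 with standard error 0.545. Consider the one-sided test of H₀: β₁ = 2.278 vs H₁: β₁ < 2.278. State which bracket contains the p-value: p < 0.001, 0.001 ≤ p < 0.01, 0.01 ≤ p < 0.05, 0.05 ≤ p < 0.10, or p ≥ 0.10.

t = (1.223 − 2.278) / 0.545 = -1.936.
df = n − k − 1 = 76 − 3 − 1 = 72.
One-sided p = P(T_{72} < t) ≈ 0.0284.
So 0.01 ≤ p < 0.05.

0.01 ≤ p < 0.05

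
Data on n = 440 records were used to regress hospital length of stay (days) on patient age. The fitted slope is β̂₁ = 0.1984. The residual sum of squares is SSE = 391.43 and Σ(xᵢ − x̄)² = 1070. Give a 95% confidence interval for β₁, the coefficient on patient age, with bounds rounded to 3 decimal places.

MSE = SSE/(n − 2) = 391.43/438 = 0.893676.
SE(β̂₁) = √(MSE/Sₓₓ) = √(0.893676/1070) = 0.0289.
df = n − 2 = 438.
t* = t_{0.025, 438} = 1.965395.
Margin = t* × SE = 1.965395 × 0.0289 = 0.05680.
CI: 0.1984 ± 0.05680 → (0.142, 0.255).
With 95% confidence, each one-unit increase in patient age is associated with a change of between 0.142 and 0.255 days in hospital length of stay.

(0.142, 0.255)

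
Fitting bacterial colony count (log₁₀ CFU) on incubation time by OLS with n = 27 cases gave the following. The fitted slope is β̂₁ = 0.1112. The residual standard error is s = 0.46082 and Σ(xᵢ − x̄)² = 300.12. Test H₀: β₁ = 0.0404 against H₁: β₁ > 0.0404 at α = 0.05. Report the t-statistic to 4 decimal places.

t = 2.6616

SE(β̂₁) = s/√Sₓₓ = 0.46082/√300.12 = 0.0266001.
t = (0.1112 − 0.0404) / 0.0266001 = 2.6616.
df = n − 2 = 25.
One-sided p ≈ 0.0067, which is < 0.05, so reject H₀.
There is evidence that the true slope on incubation time exceeds 0.0404 log₁₀ CFU per unit.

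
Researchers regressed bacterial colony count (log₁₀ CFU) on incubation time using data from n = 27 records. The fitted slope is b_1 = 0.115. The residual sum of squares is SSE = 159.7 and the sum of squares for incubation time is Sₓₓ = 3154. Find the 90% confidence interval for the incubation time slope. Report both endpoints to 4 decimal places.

MSE = SSE/(n − 2) = 159.7/25 = 6.388.
SE(b_1) = √(MSE/Sₓₓ) = √(6.388/3154) = 0.0450041.
df = n − 2 = 25.
t* = t_{0.05, 25} = 1.708141.
Margin = t* × SE = 1.708141 × 0.0450041 = 0.076873.
CI: 0.115 ± 0.076873 → (0.0381, 0.1919).
With 90% confidence, each one-unit increase in incubation time is associated with a change of between 0.0381 and 0.1919 log₁₀ CFU in bacterial colony count.

(0.0381, 0.1919)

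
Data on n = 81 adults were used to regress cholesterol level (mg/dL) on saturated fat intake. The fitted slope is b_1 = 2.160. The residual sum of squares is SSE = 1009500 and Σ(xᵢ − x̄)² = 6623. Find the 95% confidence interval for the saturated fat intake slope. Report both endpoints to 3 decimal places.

MSE = SSE/(n − 2) = 1009500/79 = 12778.5.
SE(b_1) = √(MSE/Sₓₓ) = √(12778.5/6623) = 1.38903.
df = n − 2 = 79.
t* = t_{0.025, 79} = 1.99045.
Margin = t* × SE = 1.99045 × 1.38903 = 2.76480.
CI: 2.160 ± 2.76480 → (-0.605, 4.925).
With 95% confidence, each one-unit increase in saturated fat intake is associated with a change of between -0.605 and 4.925 mg/dL in cholesterol level.

(-0.605, 4.925)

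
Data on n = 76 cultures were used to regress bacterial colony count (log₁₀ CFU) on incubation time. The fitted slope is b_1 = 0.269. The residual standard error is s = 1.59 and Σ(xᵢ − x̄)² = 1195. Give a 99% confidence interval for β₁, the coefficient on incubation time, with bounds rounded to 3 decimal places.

SE(b_1) = s/√Sₓₓ = 1.59/√1195 = 0.0459953.
df = n − 2 = 74.
t* = t_{0.005, 74} = 2.643913.
Margin = t* × SE = 2.643913 × 0.0459953 = 0.12161.
CI: 0.269 ± 0.12161 → (0.147, 0.391).
With 99% confidence, each one-unit increase in incubation time is associated with a change of between 0.147 and 0.391 log₁₀ CFU in bacterial colony count.

(0.147, 0.391)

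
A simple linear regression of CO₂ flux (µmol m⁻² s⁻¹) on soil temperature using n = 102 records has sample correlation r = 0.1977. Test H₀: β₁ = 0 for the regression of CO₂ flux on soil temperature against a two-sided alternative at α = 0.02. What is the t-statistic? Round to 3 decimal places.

t = 2.017

t = r·√(n − 2)/√(1 − r²) = 0.1977·√100/√0.960915 = 2.017.
df = n − 2 = 100.
Two-sided p ≈ 0.0464, which is ≥ 0.02, so fail to reject H₀.
The data do not give significant evidence of a linear association between soil temperature and CO₂ flux.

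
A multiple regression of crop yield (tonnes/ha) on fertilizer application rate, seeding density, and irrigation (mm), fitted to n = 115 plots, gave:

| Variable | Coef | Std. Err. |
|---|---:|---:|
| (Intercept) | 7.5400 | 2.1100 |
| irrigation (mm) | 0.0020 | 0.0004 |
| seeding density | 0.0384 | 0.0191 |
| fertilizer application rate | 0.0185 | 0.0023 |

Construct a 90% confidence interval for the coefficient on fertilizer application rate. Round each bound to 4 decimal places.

Read off: b = 0.0185, SE = 0.0023 for fertilizer application rate.
df = n − k − 1 = 115 − 3 − 1 = 111.
t* = t_{0.05, 111} = 1.658697.
Margin = t* × SE = 1.658697 × 0.0023 = 0.003815.
CI: 0.0185 ± 0.003815 → (0.0147, 0.0223).

(0.0147, 0.0223)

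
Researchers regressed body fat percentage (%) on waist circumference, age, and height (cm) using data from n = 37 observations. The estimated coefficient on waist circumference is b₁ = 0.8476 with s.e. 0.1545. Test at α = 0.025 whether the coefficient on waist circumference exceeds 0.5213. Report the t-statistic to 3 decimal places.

H₀: β₁ = 0.5213 vs H₁: β₁ > 0.5213.
t = (b₁ − β₁⁰)/SE = (0.8476 − 0.5213) / 0.1545 = 2.112.
df = n − k − 1 = 37 − 3 − 1 = 33.
One-sided p ≈ 0.0212, which is < 0.025, so reject H₀.
There is evidence that the true slope on waist circumference exceeds 0.5213 % per unit, holding the other predictors fixed.

t = 2.112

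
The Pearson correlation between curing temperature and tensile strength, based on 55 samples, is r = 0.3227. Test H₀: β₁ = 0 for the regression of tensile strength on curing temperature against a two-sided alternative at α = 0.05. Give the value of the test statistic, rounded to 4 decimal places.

t = r·√(n − 2)/√(1 − r²) = 0.3227·√53/√0.895865 = 2.4821.
df = n − 2 = 53.
Two-sided p ≈ 0.0163, which is < 0.05, so reject H₀.
There is evidence of a linear association between curing temperature and tensile strength.

t = 2.4821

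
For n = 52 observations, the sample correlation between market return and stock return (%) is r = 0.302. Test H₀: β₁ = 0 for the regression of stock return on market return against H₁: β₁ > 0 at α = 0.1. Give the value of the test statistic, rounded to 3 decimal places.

t = 2.240

t = r·√(n − 2)/√(1 − r²) = 0.302·√50/√0.908796 = 2.240.
df = n − 2 = 50.
One-sided p ≈ 0.0148, which is < 0.1, so reject H₀.
There is evidence of a linear association between market return and stock return.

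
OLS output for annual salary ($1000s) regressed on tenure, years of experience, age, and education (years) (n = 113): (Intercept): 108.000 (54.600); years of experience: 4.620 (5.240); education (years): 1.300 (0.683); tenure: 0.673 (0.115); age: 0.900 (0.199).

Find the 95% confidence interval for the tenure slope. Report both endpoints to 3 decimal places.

Read off: b = 0.673, SE = 0.115 for tenure.
df = n − k − 1 = 113 − 4 − 1 = 108.
t* = t_{0.025, 108} = 1.982173.
Margin = t* × SE = 1.982173 × 0.115 = 0.22795.
CI: 0.673 ± 0.22795 → (0.445, 0.901).

(0.445, 0.901)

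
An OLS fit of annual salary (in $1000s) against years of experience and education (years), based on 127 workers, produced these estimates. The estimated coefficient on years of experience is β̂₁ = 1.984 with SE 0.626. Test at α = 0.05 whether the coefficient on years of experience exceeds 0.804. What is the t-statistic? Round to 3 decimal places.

t = 1.885

H₀: β₁ = 0.804 vs H₁: β₁ > 0.804.
t = (β̂₁ − β₁⁰)/SE = (1.984 − 0.804) / 0.626 = 1.885.
df = n − k − 1 = 127 − 2 − 1 = 124.
One-sided p ≈ 0.0309, which is < 0.05, so reject H₀.
There is evidence that the true slope on years of experience exceeds 0.804 $1000s per unit, holding the other predictors fixed.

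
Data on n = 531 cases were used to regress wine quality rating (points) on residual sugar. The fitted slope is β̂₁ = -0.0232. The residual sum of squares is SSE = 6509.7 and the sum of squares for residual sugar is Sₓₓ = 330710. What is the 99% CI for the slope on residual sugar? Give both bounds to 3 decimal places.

MSE = SSE/(n − 2) = 6509.7/529 = 12.3057.
SE(β̂₁) = √(MSE/Sₓₓ) = √(12.3057/330710) = 0.00609999.
df = n − 2 = 529.
t* = t_{0.005, 529} = 2.585155.
Margin = t* × SE = 2.585155 × 0.00609999 = 0.01577.
CI: -0.0232 ± 0.01577 → (-0.039, -0.007).
With 99% confidence, each one-unit increase in residual sugar is associated with a change of between -0.039 and -0.007 points in wine quality rating.

(-0.039, -0.007)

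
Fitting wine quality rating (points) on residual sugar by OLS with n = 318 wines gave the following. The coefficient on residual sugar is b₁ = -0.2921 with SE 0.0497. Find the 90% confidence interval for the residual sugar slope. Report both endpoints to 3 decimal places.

(-0.374, -0.210)

df = n − 2 = 318 − 2 = 316.
t* = t_{0.05, 316} = 1.64969.
Margin = t* × SE = 1.64969 × 0.0497 = 0.08199.
CI: -0.2921 ± 0.08199 → (-0.374, -0.210).
With 90% confidence, each one-unit increase in residual sugar is associated with a change of between -0.374 and -0.210 points in wine quality rating.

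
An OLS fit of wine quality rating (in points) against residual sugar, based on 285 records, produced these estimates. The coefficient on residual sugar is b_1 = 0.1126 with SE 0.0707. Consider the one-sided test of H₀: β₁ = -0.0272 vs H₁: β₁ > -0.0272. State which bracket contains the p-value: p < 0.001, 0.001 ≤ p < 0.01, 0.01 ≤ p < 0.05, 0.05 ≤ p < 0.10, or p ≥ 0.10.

t = (0.1126 − (-0.0272)) / 0.0707 = 1.977.
df = n − 2 = 285 − 2 = 283.
One-sided p = P(T_{283} > t) ≈ 0.0245.
So 0.01 ≤ p < 0.05.

0.01 ≤ p < 0.05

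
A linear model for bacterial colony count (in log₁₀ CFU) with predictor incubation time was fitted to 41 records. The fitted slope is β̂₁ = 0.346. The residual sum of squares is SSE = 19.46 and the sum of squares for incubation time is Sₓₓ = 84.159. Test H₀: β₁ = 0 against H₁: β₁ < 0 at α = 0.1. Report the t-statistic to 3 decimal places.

t = 4.494

MSE = SSE/(n − 2) = 19.46/39 = 0.498974.
SE(β̂₁) = √(MSE/Sₓₓ) = √(0.498974/84.159) = 0.0769997.
t = 0.346 / 0.0769997 = 4.494.
df = n − 2 = 39.
One-sided p ≈ 1.0000, which is ≥ 0.1, so fail to reject H₀.
The data do not give significant evidence that the true slope on incubation time is negative.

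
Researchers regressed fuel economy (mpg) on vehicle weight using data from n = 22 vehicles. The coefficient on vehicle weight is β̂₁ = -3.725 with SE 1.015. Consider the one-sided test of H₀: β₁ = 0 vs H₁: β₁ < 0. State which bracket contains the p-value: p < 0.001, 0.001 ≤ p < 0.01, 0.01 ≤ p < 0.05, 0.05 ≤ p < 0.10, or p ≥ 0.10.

p < 0.001

t = -3.725 / 1.015 = -3.670.
df = n − 2 = 22 − 2 = 20.
One-sided p = P(T_{20} < t) ≈ 0.0008.
So p < 0.001.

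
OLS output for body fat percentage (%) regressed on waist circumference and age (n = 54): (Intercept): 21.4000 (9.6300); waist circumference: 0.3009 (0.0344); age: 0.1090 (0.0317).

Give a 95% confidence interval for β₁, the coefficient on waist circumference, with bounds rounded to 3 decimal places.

Read off: b = 0.3009, SE = 0.0344 for waist circumference.
df = n − k − 1 = 54 − 2 − 1 = 51.
t* = t_{0.025, 51} = 2.007584.
Margin = t* × SE = 2.007584 × 0.0344 = 0.06906.
CI: 0.3009 ± 0.06906 → (0.232, 0.370).

(0.232, 0.370)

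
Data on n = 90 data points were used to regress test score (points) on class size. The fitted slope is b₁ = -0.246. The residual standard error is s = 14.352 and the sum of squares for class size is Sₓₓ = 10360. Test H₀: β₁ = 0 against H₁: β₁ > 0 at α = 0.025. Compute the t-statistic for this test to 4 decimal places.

t = -1.7446

SE(b₁) = s/√Sₓₓ = 14.352/√10360 = 0.141004.
t = -0.246 / 0.141004 = -1.7446.
df = n − 2 = 88.
One-sided p ≈ 0.9577, which is ≥ 0.025, so fail to reject H₀.
The data do not give significant evidence that the true slope on class size is positive.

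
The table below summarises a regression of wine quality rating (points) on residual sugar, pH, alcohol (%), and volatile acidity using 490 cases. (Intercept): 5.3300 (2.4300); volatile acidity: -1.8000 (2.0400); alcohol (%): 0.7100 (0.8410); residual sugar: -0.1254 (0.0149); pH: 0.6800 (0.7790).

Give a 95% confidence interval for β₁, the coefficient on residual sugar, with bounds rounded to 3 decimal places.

(-0.155, -0.096)

Read off: b = -0.1254, SE = 0.0149 for residual sugar.
df = n − k − 1 = 490 − 4 − 1 = 485.
t* = t_{0.025, 485} = 1.964867.
Margin = t* × SE = 1.964867 × 0.0149 = 0.02928.
CI: -0.1254 ± 0.02928 → (-0.155, -0.096).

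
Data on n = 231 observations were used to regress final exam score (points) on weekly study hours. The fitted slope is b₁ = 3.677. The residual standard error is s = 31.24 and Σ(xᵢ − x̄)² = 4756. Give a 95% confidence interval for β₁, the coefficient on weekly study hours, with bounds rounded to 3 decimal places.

SE(b₁) = s/√Sₓₓ = 31.24/√4756 = 0.452992.
df = n − 2 = 229.
t* = t_{0.025, 229} = 1.970377.
Margin = t* × SE = 1.970377 × 0.452992 = 0.89256.
CI: 3.677 ± 0.89256 → (2.784, 4.570).
With 95% confidence, each one-unit increase in weekly study hours is associated with a change of between 2.784 and 4.570 points in final exam score.

(2.784, 4.570)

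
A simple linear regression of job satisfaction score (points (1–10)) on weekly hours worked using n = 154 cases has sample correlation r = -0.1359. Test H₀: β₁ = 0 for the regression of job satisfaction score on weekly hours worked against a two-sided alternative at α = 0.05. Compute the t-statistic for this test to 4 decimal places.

t = -1.6912

t = r·√(n − 2)/√(1 − r²) = -0.1359·√152/√0.981531 = -1.6912.
df = n − 2 = 152.
Two-sided p ≈ 0.0929, which is ≥ 0.05, so fail to reject H₀.
The data do not give significant evidence of a linear association between weekly hours worked and job satisfaction score.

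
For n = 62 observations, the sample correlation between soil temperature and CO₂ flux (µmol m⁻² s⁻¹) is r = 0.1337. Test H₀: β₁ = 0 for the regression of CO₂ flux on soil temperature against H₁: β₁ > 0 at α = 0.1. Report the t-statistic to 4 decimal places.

t = 1.0450

t = r·√(n − 2)/√(1 − r²) = 0.1337·√60/√0.982124 = 1.0450.
df = n − 2 = 60.
One-sided p ≈ 0.1501, which is ≥ 0.1, so fail to reject H₀.
The data do not give significant evidence of a linear association between soil temperature and CO₂ flux.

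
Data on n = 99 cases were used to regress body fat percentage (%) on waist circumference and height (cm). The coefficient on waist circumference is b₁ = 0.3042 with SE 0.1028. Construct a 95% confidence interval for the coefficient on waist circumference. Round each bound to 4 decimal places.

df = n − k − 1 = 99 − 2 − 1 = 96.
t* = t_{0.025, 96} = 1.984984.
Margin = t* × SE = 1.984984 × 0.1028 = 0.204056.
CI: 0.3042 ± 0.204056 → (0.1001, 0.5083).
With 95% confidence, each one-unit increase in waist circumference is associated with a change of between 0.1001 and 0.5083 % in body fat percentage, holding the other predictors fixed.

(0.1001, 0.5083)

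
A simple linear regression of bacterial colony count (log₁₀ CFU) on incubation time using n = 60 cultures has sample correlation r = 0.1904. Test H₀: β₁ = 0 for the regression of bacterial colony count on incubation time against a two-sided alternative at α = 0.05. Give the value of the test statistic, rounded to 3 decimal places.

t = r·√(n − 2)/√(1 − r²) = 0.1904·√58/√0.963748 = 1.477.
df = n − 2 = 58.
Two-sided p ≈ 0.1451, which is ≥ 0.05, so fail to reject H₀.
The data do not give significant evidence of a linear association between incubation time and bacterial colony count.

t = 1.477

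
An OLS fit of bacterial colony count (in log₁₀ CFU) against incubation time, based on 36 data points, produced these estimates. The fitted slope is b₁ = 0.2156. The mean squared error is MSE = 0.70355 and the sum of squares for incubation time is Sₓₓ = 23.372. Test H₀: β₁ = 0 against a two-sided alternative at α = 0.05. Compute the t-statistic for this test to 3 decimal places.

SE(b₁) = √(MSE/Sₓₓ) = √(0.70355/23.372) = 0.1735.
t = 0.2156 / 0.1735 = 1.243.
df = n − 2 = 34.
Two-sided p ≈ 0.2225, which is ≥ 0.05, so fail to reject H₀.
The data do not give significant evidence of an association between incubation time and bacterial colony count.

t = 1.243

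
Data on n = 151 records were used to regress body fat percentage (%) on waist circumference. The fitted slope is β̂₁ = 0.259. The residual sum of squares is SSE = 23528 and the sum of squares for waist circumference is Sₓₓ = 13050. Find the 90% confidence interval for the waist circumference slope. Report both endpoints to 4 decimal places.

(0.0769, 0.4411)

MSE = SSE/(n − 2) = 23528/149 = 157.906.
SE(β̂₁) = √(MSE/Sₓₓ) = √(157.906/13050) = 0.11.
df = n − 2 = 149.
t* = t_{0.05, 149} = 1.655145.
Margin = t* × SE = 1.655145 × 0.11 = 0.182066.
CI: 0.259 ± 0.182066 → (0.0769, 0.4411).
With 90% confidence, each one-unit increase in waist circumference is associated with a change of between 0.0769 and 0.4411 % in body fat percentage.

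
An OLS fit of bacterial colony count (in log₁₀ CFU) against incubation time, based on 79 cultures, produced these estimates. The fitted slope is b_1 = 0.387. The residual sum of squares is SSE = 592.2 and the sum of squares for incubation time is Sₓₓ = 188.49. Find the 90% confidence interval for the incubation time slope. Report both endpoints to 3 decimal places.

MSE = SSE/(n − 2) = 592.2/77 = 7.69091.
SE(b_1) = √(MSE/Sₓₓ) = √(7.69091/188.49) = 0.201997.
df = n − 2 = 77.
t* = t_{0.05, 77} = 1.664885.
Margin = t* × SE = 1.664885 × 0.201997 = 0.33630.
CI: 0.387 ± 0.33630 → (0.051, 0.723).
With 90% confidence, each one-unit increase in incubation time is associated with a change of between 0.051 and 0.723 log₁₀ CFU in bacterial colony count.

(0.051, 0.723)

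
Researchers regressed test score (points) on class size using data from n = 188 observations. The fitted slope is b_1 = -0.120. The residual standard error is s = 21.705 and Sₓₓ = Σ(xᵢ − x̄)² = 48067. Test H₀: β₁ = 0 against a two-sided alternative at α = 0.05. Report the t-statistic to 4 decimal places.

t = -1.2121

SE(b_1) = s/√Sₓₓ = 21.705/√48067 = 0.0990002.
t = -0.120 / 0.0990002 = -1.2121.
df = n − 2 = 186.
Two-sided p ≈ 0.2270, which is ≥ 0.05, so fail to reject H₀.
The data do not give significant evidence of an association between class size and test score.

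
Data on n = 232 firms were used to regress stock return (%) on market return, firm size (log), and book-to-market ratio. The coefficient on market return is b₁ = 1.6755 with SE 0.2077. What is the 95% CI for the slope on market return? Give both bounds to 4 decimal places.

(1.2662, 2.0848)

df = n − k − 1 = 232 − 3 − 1 = 228.
t* = t_{0.025, 228} = 1.970423.
Margin = t* × SE = 1.970423 × 0.2077 = 0.409257.
CI: 1.6755 ± 0.409257 → (1.2662, 2.0848).
With 95% confidence, each one-unit increase in market return is associated with a change of between 1.2662 and 2.0848 % in stock return, holding the other predictors fixed.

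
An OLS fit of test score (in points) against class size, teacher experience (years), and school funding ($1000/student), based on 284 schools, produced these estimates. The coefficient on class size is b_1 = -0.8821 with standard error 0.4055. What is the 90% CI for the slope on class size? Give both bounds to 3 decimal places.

(-1.551, -0.213)

df = n − k − 1 = 284 − 3 − 1 = 280.
t* = t_{0.05, 280} = 1.650314.
Margin = t* × SE = 1.650314 × 0.4055 = 0.66920.
CI: -0.8821 ± 0.66920 → (-1.551, -0.213).
With 90% confidence, each one-unit increase in class size is associated with a change of between -1.551 and -0.213 points in test score, holding the other predictors fixed.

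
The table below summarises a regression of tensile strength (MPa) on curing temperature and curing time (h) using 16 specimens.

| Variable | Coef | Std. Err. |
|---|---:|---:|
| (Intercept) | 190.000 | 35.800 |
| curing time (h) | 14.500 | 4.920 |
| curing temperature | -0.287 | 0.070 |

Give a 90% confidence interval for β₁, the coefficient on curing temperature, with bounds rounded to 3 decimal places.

(-0.411, -0.163)

Read off: b = -0.287, SE = 0.070 for curing temperature.
df = n − k − 1 = 16 − 2 − 1 = 13.
t* = t_{0.05, 13} = 1.770933.
Margin = t* × SE = 1.770933 × 0.070 = 0.12397.
CI: -0.287 ± 0.12397 → (-0.411, -0.163).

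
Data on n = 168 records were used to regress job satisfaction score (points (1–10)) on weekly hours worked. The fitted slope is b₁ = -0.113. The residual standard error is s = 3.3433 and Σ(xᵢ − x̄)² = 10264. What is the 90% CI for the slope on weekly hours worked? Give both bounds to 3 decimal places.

SE(b₁) = s/√Sₓₓ = 3.3433/√10264 = 0.0330002.
df = n − 2 = 166.
t* = t_{0.05, 166} = 1.654085.
Margin = t* × SE = 1.654085 × 0.0330002 = 0.05459.
CI: -0.113 ± 0.05459 → (-0.168, -0.058).
With 90% confidence, each one-unit increase in weekly hours worked is associated with a change of between -0.168 and -0.058 points (1–10) in job satisfaction score.

(-0.168, -0.058)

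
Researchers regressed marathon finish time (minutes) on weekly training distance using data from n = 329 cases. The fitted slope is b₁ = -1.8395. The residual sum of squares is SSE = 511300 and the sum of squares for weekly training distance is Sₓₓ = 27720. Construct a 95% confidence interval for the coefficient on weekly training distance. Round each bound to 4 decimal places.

MSE = SSE/(n − 2) = 511300/327 = 1563.61.
SE(b₁) = √(MSE/Sₓₓ) = √(1563.61/27720) = 0.237502.
df = n − 2 = 327.
t* = t_{0.025, 327} = 1.967245.
Margin = t* × SE = 1.967245 × 0.237502 = 0.467225.
CI: -1.8395 ± 0.467225 → (-2.3067, -1.3723).
With 95% confidence, each one-unit increase in weekly training distance is associated with a change of between -2.3067 and -1.3723 minutes in marathon finish time.

(-2.3067, -1.3723)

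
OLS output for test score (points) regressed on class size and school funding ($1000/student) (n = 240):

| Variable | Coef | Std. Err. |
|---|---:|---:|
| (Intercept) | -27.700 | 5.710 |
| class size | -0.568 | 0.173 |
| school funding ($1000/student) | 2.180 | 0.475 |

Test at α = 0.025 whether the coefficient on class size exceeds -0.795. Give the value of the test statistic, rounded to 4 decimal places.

Read off: b = -0.568, SE = 0.173 for class size.
H₀: β₁ = -0.795 vs H₁: β₁ > -0.795.
t = (-0.568 − (-0.795)) / 0.173 = 1.3121.
df = n − k − 1 = 240 − 2 − 1 = 237.
One-sided p ≈ 0.0954, which is ≥ 0.025, so fail to reject H₀.
The data do not give significant evidence that the true slope on class size exceeds -0.795 points per unit, holding the other predictors fixed.

t = 1.3121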